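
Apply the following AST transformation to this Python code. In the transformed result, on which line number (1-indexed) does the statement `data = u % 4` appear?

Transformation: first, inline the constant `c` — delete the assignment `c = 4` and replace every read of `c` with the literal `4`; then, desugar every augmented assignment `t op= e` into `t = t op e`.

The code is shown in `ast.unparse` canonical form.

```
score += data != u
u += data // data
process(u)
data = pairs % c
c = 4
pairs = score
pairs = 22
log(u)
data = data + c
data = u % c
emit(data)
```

Transformed code:
score = score + (data != u)
u = u + data // data
process(u)
data = pairs % 4
pairs = score
pairs = 22
log(u)
data = data + 4
data = u % 4
emit(data)

9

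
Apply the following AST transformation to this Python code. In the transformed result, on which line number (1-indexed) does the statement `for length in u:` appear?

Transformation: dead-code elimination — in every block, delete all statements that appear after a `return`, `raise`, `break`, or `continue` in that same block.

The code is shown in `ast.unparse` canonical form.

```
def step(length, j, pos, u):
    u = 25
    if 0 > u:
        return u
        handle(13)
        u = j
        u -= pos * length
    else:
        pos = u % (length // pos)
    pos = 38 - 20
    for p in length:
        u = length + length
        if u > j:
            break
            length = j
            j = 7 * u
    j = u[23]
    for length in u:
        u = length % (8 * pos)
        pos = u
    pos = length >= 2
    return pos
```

Transformed code:
def step(length, j, pos, u):
    u = 25
    if 0 > u:
        return u
    else:
        pos = u % (length // pos)
    pos = 38 - 20
    for p in length:
        u = length + length
        if u > j:
            break
    j = u[23]
    for length in u:
        u = length % (8 * pos)
        pos = u
    pos = length >= 2
    return pos

13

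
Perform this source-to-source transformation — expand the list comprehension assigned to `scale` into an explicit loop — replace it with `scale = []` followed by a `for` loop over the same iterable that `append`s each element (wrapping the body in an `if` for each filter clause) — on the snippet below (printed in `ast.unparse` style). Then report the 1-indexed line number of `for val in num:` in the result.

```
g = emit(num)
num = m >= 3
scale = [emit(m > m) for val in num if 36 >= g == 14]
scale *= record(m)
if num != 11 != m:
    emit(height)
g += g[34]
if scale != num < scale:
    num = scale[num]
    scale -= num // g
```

4

Transformed code:
g = emit(num)
num = m >= 3
scale = []
for val in num:
    if 36 >= g == 14:
        scale.append(emit(m > m))
scale *= record(m)
if num != 11 != m:
    emit(height)
g += g[34]
if scale != num < scale:
    num = scale[num]
    scale -= num // g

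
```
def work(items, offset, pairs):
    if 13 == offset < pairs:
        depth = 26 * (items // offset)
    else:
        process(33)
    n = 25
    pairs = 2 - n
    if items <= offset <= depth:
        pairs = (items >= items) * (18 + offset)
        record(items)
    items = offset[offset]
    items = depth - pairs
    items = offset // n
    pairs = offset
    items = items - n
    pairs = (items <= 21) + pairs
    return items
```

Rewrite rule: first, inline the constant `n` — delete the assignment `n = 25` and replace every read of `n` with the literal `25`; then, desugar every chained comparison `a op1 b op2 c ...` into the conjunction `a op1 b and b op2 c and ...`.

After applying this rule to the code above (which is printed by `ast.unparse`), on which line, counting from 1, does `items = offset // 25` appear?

Transformed code:
def work(items, offset, pairs):
    if 13 == offset and offset < pairs:
        depth = 26 * (items // offset)
    else:
        process(33)
    pairs = 2 - 25
    if items <= offset and offset <= depth:
        pairs = (items >= items) * (18 + offset)
        record(items)
    items = offset[offset]
    items = depth - pairs
    items = offset // 25
    pairs = offset
    items = items - 25
    pairs = (items <= 21) + pairs
    return items

12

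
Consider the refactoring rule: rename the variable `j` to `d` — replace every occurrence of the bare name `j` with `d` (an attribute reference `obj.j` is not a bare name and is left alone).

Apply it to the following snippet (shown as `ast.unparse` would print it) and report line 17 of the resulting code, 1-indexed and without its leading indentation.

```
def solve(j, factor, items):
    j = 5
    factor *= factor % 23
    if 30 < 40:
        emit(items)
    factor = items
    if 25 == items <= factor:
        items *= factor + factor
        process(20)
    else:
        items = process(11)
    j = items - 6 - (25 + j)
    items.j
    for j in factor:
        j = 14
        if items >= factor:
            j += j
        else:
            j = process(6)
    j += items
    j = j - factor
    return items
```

Transformed code:
def solve(d, factor, items):
    d = 5
    factor *= factor % 23
    if 30 < 40:
        emit(items)
    factor = items
    if 25 == items <= factor:
        items *= factor + factor
        process(20)
    else:
        items = process(11)
    d = items - 6 - (25 + d)
    items.j
    for d in factor:
        d = 14
        if items >= factor:
            d += d
        else:
            d = process(6)
    d += items
    d = d - factor
    return items

d += d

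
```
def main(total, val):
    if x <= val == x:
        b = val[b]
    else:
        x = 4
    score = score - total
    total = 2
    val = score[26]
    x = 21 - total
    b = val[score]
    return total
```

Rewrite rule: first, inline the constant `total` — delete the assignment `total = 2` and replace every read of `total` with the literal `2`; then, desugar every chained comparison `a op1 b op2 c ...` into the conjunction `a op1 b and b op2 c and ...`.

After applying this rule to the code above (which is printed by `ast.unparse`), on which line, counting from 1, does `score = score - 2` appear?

6

Transformed code:
def main(total, val):
    if x <= val and val == x:
        b = val[b]
    else:
        x = 4
    score = score - 2
    val = score[26]
    x = 21 - 2
    b = val[score]
    return 2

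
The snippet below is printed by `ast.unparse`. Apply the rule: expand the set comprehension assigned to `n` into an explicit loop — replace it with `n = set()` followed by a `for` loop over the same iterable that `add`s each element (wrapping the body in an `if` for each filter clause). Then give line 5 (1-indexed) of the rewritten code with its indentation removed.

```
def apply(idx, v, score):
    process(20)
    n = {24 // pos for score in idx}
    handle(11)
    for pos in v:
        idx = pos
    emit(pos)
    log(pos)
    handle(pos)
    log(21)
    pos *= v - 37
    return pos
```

n.add(24 // pos)

Transformed code:
def apply(idx, v, score):
    process(20)
    n = set()
    for score in idx:
        n.add(24 // pos)
    handle(11)
    for pos in v:
        idx = pos
    emit(pos)
    log(pos)
    handle(pos)
    log(21)
    pos *= v - 37
    return pos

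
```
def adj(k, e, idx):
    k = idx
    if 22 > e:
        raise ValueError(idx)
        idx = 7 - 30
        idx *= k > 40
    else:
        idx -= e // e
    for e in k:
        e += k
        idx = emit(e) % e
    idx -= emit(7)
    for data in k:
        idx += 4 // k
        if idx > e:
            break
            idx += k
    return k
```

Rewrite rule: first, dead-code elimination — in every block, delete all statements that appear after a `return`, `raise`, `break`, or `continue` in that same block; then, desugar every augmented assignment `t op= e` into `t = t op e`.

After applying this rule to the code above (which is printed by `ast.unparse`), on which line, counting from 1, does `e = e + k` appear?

8

Transformed code:
def adj(k, e, idx):
    k = idx
    if 22 > e:
        raise ValueError(idx)
    else:
        idx = idx - e // e
    for e in k:
        e = e + k
        idx = emit(e) % e
    idx = idx - emit(7)
    for data in k:
        idx = idx + 4 // k
        if idx > e:
            break
    return k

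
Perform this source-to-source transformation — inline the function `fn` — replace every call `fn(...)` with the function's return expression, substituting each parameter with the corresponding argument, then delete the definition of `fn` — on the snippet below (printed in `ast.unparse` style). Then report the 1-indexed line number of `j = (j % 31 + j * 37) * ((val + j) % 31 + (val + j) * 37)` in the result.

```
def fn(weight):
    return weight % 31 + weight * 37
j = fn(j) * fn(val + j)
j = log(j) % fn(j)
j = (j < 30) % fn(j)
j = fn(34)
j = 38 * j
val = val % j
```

Transformed code:
j = (j % 31 + j * 37) * ((val + j) % 31 + (val + j) * 37)
j = log(j) % (j % 31 + j * 37)
j = (j < 30) % (j % 31 + j * 37)
j = 34 % 31 + 34 * 37
j = 38 * j
val = val % j

1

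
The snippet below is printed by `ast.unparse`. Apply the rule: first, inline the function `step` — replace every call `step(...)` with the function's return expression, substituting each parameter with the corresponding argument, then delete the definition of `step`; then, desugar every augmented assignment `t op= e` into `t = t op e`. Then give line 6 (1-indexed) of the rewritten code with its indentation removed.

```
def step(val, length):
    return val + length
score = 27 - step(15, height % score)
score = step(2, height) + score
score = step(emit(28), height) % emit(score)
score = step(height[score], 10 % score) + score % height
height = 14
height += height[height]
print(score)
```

Transformed code:
score = 27 - (15 + height % score)
score = 2 + height + score
score = (emit(28) + height) % emit(score)
score = height[score] + 10 % score + score % height
height = 14
height = height + height[height]
print(score)

height = height + height[height]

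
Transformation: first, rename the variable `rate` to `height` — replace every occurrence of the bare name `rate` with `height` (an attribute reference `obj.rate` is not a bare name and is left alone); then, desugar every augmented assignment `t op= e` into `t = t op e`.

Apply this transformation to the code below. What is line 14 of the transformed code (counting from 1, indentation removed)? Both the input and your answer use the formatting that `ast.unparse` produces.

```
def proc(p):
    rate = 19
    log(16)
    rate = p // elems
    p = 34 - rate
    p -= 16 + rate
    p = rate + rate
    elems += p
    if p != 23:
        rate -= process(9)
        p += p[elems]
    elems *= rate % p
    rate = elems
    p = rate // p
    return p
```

Transformed code:
def proc(p):
    height = 19
    log(16)
    height = p // elems
    p = 34 - height
    p = p - (16 + height)
    p = height + height
    elems = elems + p
    if p != 23:
        height = height - process(9)
        p = p + p[elems]
    elems = elems * (height % p)
    height = elems
    p = height // p
    return p

p = height // p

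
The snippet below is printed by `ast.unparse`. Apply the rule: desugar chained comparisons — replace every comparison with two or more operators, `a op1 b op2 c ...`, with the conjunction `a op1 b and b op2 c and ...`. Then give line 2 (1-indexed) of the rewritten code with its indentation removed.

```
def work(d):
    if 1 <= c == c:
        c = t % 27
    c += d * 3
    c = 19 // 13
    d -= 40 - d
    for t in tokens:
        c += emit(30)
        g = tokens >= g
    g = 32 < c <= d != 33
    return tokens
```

Transformed code:
def work(d):
    if 1 <= c and c == c:
        c = t % 27
    c += d * 3
    c = 19 // 13
    d -= 40 - d
    for t in tokens:
        c += emit(30)
        g = tokens >= g
    g = 32 < c and c <= d and (d != 33)
    return tokens

if 1 <= c and c == c:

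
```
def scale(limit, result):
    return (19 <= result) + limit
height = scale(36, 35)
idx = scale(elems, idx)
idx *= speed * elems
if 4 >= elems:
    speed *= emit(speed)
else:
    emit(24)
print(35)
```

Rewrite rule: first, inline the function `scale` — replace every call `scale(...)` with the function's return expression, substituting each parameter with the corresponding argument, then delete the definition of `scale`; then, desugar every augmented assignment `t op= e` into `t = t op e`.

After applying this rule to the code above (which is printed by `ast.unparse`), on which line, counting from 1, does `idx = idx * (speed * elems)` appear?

Transformed code:
height = (19 <= 35) + 36
idx = (19 <= idx) + elems
idx = idx * (speed * elems)
if 4 >= elems:
    speed = speed * emit(speed)
else:
    emit(24)
print(35)

3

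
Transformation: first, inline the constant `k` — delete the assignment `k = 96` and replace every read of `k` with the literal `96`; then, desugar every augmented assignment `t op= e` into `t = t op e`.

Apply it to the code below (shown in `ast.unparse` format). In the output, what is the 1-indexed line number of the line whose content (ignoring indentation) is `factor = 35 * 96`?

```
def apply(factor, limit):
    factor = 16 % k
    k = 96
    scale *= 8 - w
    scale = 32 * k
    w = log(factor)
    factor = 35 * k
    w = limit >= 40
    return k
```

6

Transformed code:
def apply(factor, limit):
    factor = 16 % 96
    scale = scale * (8 - w)
    scale = 32 * 96
    w = log(factor)
    factor = 35 * 96
    w = limit >= 40
    return 96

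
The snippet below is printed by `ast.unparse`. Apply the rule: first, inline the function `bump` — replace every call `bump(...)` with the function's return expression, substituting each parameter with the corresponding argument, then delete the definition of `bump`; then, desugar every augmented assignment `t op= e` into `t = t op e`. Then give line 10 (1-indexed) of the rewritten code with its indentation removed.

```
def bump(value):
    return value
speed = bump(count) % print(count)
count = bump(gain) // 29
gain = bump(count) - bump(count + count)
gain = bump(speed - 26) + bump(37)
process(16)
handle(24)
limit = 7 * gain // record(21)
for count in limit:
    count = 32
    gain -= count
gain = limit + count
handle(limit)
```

Transformed code:
speed = count % print(count)
count = gain // 29
gain = count - (count + count)
gain = speed - 26 + 37
process(16)
handle(24)
limit = 7 * gain // record(21)
for count in limit:
    count = 32
    gain = gain - count
gain = limit + count
handle(limit)

gain = gain - count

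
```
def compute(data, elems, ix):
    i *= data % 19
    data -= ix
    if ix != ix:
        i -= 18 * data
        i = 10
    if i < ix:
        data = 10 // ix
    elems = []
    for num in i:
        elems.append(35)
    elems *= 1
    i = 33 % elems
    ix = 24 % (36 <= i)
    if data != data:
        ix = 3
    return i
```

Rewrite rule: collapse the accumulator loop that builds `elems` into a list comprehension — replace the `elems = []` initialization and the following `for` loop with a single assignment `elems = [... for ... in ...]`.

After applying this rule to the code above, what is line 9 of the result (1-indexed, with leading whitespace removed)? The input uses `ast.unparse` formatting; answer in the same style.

Transformed code:
def compute(data, elems, ix):
    i *= data % 19
    data -= ix
    if ix != ix:
        i -= 18 * data
        i = 10
    if i < ix:
        data = 10 // ix
    elems = [35 for num in i]
    elems *= 1
    i = 33 % elems
    ix = 24 % (36 <= i)
    if data != data:
        ix = 3
    return i

elems = [35 for num in i]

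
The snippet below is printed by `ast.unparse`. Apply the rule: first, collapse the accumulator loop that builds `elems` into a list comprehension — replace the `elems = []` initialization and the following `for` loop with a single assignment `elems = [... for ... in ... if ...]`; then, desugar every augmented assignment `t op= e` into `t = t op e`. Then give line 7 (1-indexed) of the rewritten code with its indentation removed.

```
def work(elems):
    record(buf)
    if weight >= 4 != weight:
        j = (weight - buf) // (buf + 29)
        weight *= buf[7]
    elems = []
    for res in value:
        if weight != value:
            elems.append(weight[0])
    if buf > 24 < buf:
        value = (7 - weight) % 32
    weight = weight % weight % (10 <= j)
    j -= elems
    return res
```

Transformed code:
def work(elems):
    record(buf)
    if weight >= 4 != weight:
        j = (weight - buf) // (buf + 29)
        weight = weight * buf[7]
    elems = [weight[0] for res in value if weight != value]
    if buf > 24 < buf:
        value = (7 - weight) % 32
    weight = weight % weight % (10 <= j)
    j = j - elems
    return res

if buf > 24 < buf:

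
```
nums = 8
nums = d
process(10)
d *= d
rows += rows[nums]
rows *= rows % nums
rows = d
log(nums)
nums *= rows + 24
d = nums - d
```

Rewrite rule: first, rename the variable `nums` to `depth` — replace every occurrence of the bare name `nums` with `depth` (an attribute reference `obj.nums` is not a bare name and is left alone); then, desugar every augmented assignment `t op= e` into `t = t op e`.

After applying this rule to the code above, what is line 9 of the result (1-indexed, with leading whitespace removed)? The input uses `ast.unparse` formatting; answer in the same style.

Transformed code:
depth = 8
depth = d
process(10)
d = d * d
rows = rows + rows[depth]
rows = rows * (rows % depth)
rows = d
log(depth)
depth = depth * (rows + 24)
d = depth - d

depth = depth * (rows + 24)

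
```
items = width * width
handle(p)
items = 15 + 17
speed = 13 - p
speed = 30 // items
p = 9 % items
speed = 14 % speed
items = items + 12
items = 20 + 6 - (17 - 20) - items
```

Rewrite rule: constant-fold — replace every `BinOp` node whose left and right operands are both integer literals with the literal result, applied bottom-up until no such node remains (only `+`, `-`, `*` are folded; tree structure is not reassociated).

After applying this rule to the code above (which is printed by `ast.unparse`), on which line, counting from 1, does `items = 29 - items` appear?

9

Transformed code:
items = width * width
handle(p)
items = 32
speed = 13 - p
speed = 30 // items
p = 9 % items
speed = 14 % speed
items = items + 12
items = 29 - items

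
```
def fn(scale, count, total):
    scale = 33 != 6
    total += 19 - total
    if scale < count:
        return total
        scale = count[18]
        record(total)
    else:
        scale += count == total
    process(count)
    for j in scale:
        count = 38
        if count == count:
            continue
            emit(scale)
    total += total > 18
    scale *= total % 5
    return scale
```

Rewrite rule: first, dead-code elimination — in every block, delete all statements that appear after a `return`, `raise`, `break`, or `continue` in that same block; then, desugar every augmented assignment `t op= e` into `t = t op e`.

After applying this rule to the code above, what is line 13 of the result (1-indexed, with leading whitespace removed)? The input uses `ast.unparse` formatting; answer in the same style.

Transformed code:
def fn(scale, count, total):
    scale = 33 != 6
    total = total + (19 - total)
    if scale < count:
        return total
    else:
        scale = scale + (count == total)
    process(count)
    for j in scale:
        count = 38
        if count == count:
            continue
    total = total + (total > 18)
    scale = scale * (total % 5)
    return scale

total = total + (total > 18)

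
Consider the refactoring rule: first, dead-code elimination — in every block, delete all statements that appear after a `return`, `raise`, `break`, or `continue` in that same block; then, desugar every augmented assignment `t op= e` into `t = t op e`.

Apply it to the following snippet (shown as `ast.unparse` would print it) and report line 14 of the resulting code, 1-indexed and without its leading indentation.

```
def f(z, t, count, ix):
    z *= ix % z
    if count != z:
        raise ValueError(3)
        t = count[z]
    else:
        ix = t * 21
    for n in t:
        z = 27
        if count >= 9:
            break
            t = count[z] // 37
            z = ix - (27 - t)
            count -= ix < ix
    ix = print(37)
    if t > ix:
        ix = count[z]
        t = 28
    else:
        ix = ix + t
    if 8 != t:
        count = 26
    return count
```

Transformed code:
def f(z, t, count, ix):
    z = z * (ix % z)
    if count != z:
        raise ValueError(3)
    else:
        ix = t * 21
    for n in t:
        z = 27
        if count >= 9:
            break
    ix = print(37)
    if t > ix:
        ix = count[z]
        t = 28
    else:
        ix = ix + t
    if 8 != t:
        count = 26
    return count

t = 28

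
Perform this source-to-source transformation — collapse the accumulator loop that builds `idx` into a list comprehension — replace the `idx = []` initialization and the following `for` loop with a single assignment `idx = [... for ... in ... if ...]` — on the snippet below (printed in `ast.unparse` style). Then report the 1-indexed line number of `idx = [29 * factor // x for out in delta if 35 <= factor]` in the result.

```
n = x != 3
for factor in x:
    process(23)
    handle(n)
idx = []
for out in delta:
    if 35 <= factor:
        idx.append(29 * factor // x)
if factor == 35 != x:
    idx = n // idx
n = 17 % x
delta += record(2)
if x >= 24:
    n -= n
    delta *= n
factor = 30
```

Transformed code:
n = x != 3
for factor in x:
    process(23)
    handle(n)
idx = [29 * factor // x for out in delta if 35 <= factor]
if factor == 35 != x:
    idx = n // idx
n = 17 % x
delta += record(2)
if x >= 24:
    n -= n
    delta *= n
factor = 30

5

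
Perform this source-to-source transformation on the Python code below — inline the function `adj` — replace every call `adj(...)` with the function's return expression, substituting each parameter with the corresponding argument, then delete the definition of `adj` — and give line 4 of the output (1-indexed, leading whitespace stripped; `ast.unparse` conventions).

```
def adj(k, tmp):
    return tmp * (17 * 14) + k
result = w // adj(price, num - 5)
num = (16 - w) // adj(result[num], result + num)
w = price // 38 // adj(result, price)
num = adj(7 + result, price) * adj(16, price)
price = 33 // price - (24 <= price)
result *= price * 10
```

Transformed code:
result = w // ((num - 5) * (17 * 14) + price)
num = (16 - w) // ((result + num) * (17 * 14) + result[num])
w = price // 38 // (price * (17 * 14) + result)
num = (price * (17 * 14) + (7 + result)) * (price * (17 * 14) + 16)
price = 33 // price - (24 <= price)
result *= price * 10

num = (price * (17 * 14) + (7 + result)) * (price * (17 * 14) + 16)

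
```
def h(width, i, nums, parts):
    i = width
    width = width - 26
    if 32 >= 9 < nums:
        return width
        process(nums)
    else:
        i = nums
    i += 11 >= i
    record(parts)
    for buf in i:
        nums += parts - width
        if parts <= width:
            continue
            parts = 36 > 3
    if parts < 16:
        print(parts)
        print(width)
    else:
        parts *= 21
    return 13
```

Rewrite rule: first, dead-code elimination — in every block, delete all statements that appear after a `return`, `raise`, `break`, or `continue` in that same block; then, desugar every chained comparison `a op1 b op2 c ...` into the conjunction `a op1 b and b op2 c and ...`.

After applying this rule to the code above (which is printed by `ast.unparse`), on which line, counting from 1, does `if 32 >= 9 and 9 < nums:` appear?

Transformed code:
def h(width, i, nums, parts):
    i = width
    width = width - 26
    if 32 >= 9 and 9 < nums:
        return width
    else:
        i = nums
    i += 11 >= i
    record(parts)
    for buf in i:
        nums += parts - width
        if parts <= width:
            continue
    if parts < 16:
        print(parts)
        print(width)
    else:
        parts *= 21
    return 13

4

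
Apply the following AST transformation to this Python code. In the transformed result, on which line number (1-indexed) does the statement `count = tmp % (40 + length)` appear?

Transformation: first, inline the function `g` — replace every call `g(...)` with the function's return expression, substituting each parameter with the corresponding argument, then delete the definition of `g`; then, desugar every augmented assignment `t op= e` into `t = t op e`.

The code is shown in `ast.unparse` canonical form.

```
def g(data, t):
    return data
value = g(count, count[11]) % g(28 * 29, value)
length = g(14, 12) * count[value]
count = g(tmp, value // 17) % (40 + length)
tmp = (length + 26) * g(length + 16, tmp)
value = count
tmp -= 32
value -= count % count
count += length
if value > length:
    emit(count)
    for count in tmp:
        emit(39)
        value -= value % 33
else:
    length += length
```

Transformed code:
value = count % (28 * 29)
length = 14 * count[value]
count = tmp % (40 + length)
tmp = (length + 26) * (length + 16)
value = count
tmp = tmp - 32
value = value - count % count
count = count + length
if value > length:
    emit(count)
    for count in tmp:
        emit(39)
        value = value - value % 33
else:
    length = length + length

3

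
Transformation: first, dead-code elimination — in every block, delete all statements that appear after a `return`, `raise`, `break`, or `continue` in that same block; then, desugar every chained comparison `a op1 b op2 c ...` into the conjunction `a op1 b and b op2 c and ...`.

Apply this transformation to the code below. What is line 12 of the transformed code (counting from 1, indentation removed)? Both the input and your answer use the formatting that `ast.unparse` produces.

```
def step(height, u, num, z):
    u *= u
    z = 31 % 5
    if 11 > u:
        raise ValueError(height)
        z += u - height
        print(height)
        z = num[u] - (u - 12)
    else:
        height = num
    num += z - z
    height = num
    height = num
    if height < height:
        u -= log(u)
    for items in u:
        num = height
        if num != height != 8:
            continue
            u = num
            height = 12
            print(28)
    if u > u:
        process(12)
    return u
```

u -= log(u)

Transformed code:
def step(height, u, num, z):
    u *= u
    z = 31 % 5
    if 11 > u:
        raise ValueError(height)
    else:
        height = num
    num += z - z
    height = num
    height = num
    if height < height:
        u -= log(u)
    for items in u:
        num = height
        if num != height and height != 8:
            continue
    if u > u:
        process(12)
    return u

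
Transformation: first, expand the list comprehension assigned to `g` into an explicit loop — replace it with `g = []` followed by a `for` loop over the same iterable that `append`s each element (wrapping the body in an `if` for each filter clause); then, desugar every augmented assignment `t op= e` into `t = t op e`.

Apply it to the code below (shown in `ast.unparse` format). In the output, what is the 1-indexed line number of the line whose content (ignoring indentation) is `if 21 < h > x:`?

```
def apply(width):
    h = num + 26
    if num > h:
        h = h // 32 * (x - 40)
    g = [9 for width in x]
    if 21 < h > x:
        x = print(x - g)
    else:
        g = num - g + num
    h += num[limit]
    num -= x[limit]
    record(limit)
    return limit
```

Transformed code:
def apply(width):
    h = num + 26
    if num > h:
        h = h // 32 * (x - 40)
    g = []
    for width in x:
        g.append(9)
    if 21 < h > x:
        x = print(x - g)
    else:
        g = num - g + num
    h = h + num[limit]
    num = num - x[limit]
    record(limit)
    return limit

8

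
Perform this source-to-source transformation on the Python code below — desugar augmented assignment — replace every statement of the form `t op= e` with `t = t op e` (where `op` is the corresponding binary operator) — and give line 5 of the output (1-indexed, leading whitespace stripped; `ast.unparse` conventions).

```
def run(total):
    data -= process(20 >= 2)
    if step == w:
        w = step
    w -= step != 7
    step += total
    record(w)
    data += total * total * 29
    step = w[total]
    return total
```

Transformed code:
def run(total):
    data = data - process(20 >= 2)
    if step == w:
        w = step
    w = w - (step != 7)
    step = step + total
    record(w)
    data = data + total * total * 29
    step = w[total]
    return total

w = w - (step != 7)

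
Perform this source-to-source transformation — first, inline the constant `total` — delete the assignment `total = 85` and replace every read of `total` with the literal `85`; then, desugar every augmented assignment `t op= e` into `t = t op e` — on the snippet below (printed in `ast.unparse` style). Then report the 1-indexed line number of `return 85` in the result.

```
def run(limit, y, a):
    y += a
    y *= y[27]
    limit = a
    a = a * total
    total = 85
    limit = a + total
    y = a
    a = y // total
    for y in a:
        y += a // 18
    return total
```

Transformed code:
def run(limit, y, a):
    y = y + a
    y = y * y[27]
    limit = a
    a = a * 85
    limit = a + 85
    y = a
    a = y // 85
    for y in a:
        y = y + a // 18
    return 85

11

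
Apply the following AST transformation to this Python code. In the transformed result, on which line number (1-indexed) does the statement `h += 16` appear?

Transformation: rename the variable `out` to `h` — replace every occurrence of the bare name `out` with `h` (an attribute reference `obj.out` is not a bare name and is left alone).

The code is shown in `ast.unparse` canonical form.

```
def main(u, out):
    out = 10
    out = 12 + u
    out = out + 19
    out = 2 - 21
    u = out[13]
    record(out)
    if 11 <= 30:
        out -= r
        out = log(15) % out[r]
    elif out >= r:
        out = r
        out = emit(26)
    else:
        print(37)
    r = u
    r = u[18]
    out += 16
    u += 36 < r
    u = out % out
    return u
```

18

Transformed code:
def main(u, h):
    h = 10
    h = 12 + u
    h = h + 19
    h = 2 - 21
    u = h[13]
    record(h)
    if 11 <= 30:
        h -= r
        h = log(15) % h[r]
    elif h >= r:
        h = r
        h = emit(26)
    else:
        print(37)
    r = u
    r = u[18]
    h += 16
    u += 36 < r
    u = h % h
    return u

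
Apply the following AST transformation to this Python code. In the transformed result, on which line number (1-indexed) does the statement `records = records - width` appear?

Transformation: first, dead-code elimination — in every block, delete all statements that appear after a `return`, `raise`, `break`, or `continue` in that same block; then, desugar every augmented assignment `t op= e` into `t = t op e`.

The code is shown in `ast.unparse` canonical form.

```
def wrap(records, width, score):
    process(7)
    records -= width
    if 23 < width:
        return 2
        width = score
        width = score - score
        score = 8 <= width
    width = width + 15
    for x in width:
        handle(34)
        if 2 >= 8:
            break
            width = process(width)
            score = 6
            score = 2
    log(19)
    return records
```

3

Transformed code:
def wrap(records, width, score):
    process(7)
    records = records - width
    if 23 < width:
        return 2
    width = width + 15
    for x in width:
        handle(34)
        if 2 >= 8:
            break
    log(19)
    return records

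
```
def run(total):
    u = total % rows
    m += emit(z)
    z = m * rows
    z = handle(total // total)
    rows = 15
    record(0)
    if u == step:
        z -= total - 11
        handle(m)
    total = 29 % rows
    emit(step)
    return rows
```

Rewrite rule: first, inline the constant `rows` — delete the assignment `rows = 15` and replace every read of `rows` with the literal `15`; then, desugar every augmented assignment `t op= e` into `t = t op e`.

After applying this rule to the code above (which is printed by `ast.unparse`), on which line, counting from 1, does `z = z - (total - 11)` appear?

Transformed code:
def run(total):
    u = total % 15
    m = m + emit(z)
    z = m * 15
    z = handle(total // total)
    record(0)
    if u == step:
        z = z - (total - 11)
        handle(m)
    total = 29 % 15
    emit(step)
    return 15

8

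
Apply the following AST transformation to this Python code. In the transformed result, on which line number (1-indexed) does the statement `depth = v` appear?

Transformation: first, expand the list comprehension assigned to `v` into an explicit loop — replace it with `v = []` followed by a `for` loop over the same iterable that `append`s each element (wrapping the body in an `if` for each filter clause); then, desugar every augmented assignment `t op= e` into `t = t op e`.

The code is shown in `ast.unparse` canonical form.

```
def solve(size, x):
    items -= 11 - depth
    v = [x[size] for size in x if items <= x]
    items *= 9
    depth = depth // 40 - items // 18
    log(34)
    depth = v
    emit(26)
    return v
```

Transformed code:
def solve(size, x):
    items = items - (11 - depth)
    v = []
    for size in x:
        if items <= x:
            v.append(x[size])
    items = items * 9
    depth = depth // 40 - items // 18
    log(34)
    depth = v
    emit(26)
    return v

10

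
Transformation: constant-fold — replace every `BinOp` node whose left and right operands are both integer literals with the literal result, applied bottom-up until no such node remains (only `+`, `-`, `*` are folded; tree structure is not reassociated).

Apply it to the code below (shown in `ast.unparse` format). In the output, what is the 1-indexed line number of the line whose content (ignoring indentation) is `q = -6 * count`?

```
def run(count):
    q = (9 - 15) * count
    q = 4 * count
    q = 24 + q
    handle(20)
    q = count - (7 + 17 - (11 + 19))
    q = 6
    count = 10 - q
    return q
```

Transformed code:
def run(count):
    q = -6 * count
    q = 4 * count
    q = 24 + q
    handle(20)
    q = count - -6
    q = 6
    count = 10 - q
    return q

2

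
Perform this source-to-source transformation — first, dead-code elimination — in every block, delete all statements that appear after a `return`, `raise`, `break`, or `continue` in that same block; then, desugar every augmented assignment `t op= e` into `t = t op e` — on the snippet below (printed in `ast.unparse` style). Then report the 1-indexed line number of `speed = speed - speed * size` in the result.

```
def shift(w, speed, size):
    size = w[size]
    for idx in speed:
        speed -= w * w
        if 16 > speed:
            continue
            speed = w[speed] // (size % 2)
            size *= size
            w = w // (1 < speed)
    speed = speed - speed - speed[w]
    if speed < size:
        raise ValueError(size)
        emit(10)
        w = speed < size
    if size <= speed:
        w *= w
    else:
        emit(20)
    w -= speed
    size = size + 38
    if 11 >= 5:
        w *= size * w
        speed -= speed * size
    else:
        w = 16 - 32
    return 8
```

18

Transformed code:
def shift(w, speed, size):
    size = w[size]
    for idx in speed:
        speed = speed - w * w
        if 16 > speed:
            continue
    speed = speed - speed - speed[w]
    if speed < size:
        raise ValueError(size)
    if size <= speed:
        w = w * w
    else:
        emit(20)
    w = w - speed
    size = size + 38
    if 11 >= 5:
        w = w * (size * w)
        speed = speed - speed * size
    else:
        w = 16 - 32
    return 8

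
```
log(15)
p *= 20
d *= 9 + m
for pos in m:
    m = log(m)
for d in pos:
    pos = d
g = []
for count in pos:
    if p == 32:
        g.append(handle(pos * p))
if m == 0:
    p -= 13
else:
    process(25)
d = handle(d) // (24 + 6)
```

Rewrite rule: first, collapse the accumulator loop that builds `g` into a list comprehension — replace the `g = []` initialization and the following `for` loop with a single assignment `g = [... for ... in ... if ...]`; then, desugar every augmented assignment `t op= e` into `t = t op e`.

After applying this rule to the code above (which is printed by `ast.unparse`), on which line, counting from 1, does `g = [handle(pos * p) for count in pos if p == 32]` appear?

Transformed code:
log(15)
p = p * 20
d = d * (9 + m)
for pos in m:
    m = log(m)
for d in pos:
    pos = d
g = [handle(pos * p) for count in pos if p == 32]
if m == 0:
    p = p - 13
else:
    process(25)
d = handle(d) // (24 + 6)

8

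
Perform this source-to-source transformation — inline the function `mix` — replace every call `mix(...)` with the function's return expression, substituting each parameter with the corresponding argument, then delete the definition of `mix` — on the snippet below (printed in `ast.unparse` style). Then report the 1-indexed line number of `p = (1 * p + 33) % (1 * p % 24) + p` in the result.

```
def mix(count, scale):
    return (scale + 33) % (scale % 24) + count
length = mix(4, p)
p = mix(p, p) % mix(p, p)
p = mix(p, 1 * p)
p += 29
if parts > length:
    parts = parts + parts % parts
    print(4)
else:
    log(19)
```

Transformed code:
length = (p + 33) % (p % 24) + 4
p = ((p + 33) % (p % 24) + p) % ((p + 33) % (p % 24) + p)
p = (1 * p + 33) % (1 * p % 24) + p
p += 29
if parts > length:
    parts = parts + parts % parts
    print(4)
else:
    log(19)

3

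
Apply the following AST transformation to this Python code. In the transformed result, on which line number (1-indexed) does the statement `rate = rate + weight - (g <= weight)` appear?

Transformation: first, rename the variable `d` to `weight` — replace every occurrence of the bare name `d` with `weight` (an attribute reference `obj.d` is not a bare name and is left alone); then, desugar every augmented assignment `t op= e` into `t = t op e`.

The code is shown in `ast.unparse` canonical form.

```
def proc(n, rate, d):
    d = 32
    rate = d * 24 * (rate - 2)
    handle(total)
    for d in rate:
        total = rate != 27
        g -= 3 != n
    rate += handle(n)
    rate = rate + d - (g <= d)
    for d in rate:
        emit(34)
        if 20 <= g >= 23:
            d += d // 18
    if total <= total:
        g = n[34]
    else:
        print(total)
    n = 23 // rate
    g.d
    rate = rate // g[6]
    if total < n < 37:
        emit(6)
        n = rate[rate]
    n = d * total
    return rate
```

Transformed code:
def proc(n, rate, weight):
    weight = 32
    rate = weight * 24 * (rate - 2)
    handle(total)
    for weight in rate:
        total = rate != 27
        g = g - (3 != n)
    rate = rate + handle(n)
    rate = rate + weight - (g <= weight)
    for weight in rate:
        emit(34)
        if 20 <= g >= 23:
            weight = weight + weight // 18
    if total <= total:
        g = n[34]
    else:
        print(total)
    n = 23 // rate
    g.d
    rate = rate // g[6]
    if total < n < 37:
        emit(6)
        n = rate[rate]
    n = weight * total
    return rate

9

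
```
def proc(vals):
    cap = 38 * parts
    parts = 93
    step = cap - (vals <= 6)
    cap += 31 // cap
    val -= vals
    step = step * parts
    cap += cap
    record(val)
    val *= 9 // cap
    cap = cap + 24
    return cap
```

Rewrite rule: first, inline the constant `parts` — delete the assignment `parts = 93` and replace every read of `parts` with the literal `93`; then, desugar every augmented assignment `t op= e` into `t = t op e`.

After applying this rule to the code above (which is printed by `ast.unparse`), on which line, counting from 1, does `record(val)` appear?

Transformed code:
def proc(vals):
    cap = 38 * 93
    step = cap - (vals <= 6)
    cap = cap + 31 // cap
    val = val - vals
    step = step * 93
    cap = cap + cap
    record(val)
    val = val * (9 // cap)
    cap = cap + 24
    return cap

8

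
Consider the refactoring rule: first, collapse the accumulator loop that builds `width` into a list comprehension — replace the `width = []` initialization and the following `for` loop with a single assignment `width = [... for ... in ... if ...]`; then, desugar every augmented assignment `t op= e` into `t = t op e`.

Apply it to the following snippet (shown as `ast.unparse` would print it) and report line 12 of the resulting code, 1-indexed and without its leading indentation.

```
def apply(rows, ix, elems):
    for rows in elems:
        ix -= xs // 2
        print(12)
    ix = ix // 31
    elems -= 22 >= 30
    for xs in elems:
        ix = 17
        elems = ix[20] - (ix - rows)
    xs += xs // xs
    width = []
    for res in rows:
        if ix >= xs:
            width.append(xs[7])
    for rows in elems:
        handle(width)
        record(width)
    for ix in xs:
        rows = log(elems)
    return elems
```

for rows in elems:

Transformed code:
def apply(rows, ix, elems):
    for rows in elems:
        ix = ix - xs // 2
        print(12)
    ix = ix // 31
    elems = elems - (22 >= 30)
    for xs in elems:
        ix = 17
        elems = ix[20] - (ix - rows)
    xs = xs + xs // xs
    width = [xs[7] for res in rows if ix >= xs]
    for rows in elems:
        handle(width)
        record(width)
    for ix in xs:
        rows = log(elems)
    return elems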